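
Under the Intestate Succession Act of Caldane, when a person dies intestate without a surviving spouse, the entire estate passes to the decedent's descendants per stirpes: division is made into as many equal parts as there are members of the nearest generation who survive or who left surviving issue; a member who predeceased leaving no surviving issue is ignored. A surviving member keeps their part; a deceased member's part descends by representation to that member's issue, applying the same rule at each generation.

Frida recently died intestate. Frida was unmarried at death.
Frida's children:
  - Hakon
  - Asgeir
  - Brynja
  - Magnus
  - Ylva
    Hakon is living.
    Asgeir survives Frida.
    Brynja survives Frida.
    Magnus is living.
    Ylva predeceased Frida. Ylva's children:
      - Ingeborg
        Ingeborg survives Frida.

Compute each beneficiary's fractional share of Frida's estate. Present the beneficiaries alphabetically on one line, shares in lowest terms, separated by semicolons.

There is no surviving spouse, so the entire estate passes to Frida's descendants per stirpes.
The estate is divided into 5 equal shares of 1/5 among Hakon, Asgeir, Brynja, Magnus, Ylva.
Hakon is living and takes 1/5.
Asgeir is living and takes 1/5.
Brynja is living and takes 1/5.
Magnus is living and takes 1/5.
Ylva predeceased; the 1/5 allotted to Ylva's branch passes to Ylva's issue by representation.
Ingeborg is the sole taker at this level and receives the full 1/5.

Asgeir 1/5; Brynja 1/5; Hakon 1/5; Ingeborg 1/5; Magnus 1/5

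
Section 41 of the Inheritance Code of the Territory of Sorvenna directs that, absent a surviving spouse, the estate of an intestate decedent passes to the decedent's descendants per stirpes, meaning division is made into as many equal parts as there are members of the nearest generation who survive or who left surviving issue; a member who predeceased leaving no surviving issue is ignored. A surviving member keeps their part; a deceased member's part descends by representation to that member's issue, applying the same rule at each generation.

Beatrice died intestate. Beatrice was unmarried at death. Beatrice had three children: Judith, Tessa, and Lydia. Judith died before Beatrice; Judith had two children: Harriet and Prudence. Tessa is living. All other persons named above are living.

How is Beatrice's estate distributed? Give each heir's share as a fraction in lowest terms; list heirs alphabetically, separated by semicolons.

There is no surviving spouse, so the entire estate passes to Beatrice's descendants per stirpes.
The estate is divided into 3 equal shares of 1/3 among Judith, Tessa, Lydia.
Judith predeceased; the 1/3 allotted to Judith's branch passes to Judith's issue by representation.
The 1/3 is divided into 2 equal shares of 1/6 among Harriet, Prudence.
Harriet is living and takes 1/6.
Prudence is living and takes 1/6.
Tessa is living and takes 1/3.
Lydia is living and takes 1/3.

Harriet 1/6; Lydia 1/3; Prudence 1/6; Tessa 1/3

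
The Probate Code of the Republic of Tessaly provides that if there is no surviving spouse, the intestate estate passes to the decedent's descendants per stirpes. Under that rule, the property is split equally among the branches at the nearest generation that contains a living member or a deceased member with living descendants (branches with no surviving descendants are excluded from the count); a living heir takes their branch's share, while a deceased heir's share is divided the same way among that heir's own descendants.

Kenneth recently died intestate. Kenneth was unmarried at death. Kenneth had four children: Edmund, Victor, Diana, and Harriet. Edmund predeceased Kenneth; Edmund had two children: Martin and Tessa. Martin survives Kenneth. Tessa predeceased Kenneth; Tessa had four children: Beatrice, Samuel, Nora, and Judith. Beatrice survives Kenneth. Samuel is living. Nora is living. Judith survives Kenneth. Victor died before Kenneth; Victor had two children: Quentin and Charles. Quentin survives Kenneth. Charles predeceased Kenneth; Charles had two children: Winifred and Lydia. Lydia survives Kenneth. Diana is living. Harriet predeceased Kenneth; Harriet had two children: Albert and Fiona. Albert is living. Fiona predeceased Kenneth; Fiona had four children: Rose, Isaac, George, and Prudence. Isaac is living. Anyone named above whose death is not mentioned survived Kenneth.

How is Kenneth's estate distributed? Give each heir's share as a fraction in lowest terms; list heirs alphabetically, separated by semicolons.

Albert 1/8; Beatrice 1/32; Diana 1/4; George 1/32; Isaac 1/32; Judith 1/32; Lydia 1/16; Martin 1/8; Nora 1/32; Prudence 1/32; Quentin 1/8; Rose 1/32; Samuel 1/32; Winifred 1/16

There is no surviving spouse, so the entire estate passes to Kenneth's descendants per stirpes.
The estate is divided into 4 equal shares of 1/4 among Edmund, Victor, Diana, Harriet.
Edmund predeceased; the 1/4 allotted to Edmund's branch passes to Edmund's issue by representation.
The 1/4 is divided into 2 equal shares of 1/8 among Martin, Tessa.
Martin is living and takes 1/8.
Tessa predeceased; the 1/8 allotted to Tessa's branch passes to Tessa's issue by representation.
The 1/8 is divided into 4 equal shares of 1/32 among Beatrice, Samuel, Nora, Judith.
Beatrice is living and takes 1/32.
Samuel is living and takes 1/32.
Nora is living and takes 1/32.
Judith is living and takes 1/32.
Victor predeceased; the 1/4 allotted to Victor's branch passes to Victor's issue by representation.
The 1/4 is divided into 2 equal shares of 1/8 among Quentin, Charles.
Quentin is living and takes 1/8.
Charles predeceased; the 1/8 allotted to Charles's branch passes to Charles's issue by representation.
The 1/8 is divided into 2 equal shares of 1/16 among Winifred, Lydia.
Winifred is living and takes 1/16.
Lydia is living and takes 1/16.
Diana is living and takes 1/4.
Harriet predeceased; the 1/4 allotted to Harriet's branch passes to Harriet's issue by representation.
The 1/4 is divided into 2 equal shares of 1/8 among Albert, Fiona.
Albert is living and takes 1/8.
Fiona predeceased; the 1/8 allotted to Fiona's branch passes to Fiona's issue by representation.
The 1/8 is divided into 4 equal shares of 1/32 among Rose, Isaac, George, Prudence.
Rose is living and takes 1/32.
Isaac is living and takes 1/32.
George is living and takes 1/32.
Prudence is living and takes 1/32.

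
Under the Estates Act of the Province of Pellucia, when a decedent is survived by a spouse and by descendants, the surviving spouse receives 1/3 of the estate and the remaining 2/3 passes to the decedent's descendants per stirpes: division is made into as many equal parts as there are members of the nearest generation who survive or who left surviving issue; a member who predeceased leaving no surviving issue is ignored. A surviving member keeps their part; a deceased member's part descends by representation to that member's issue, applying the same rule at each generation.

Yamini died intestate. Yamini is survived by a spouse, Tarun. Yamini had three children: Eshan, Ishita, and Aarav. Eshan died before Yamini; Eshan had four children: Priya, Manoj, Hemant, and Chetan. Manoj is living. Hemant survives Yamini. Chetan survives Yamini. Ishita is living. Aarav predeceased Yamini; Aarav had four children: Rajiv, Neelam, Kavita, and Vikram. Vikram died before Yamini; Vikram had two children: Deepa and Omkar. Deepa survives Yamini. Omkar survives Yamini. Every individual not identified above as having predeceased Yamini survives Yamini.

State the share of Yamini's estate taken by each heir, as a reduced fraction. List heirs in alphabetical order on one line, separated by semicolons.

Chetan 1/18; Deepa 1/36; Hemant 1/18; Ishita 2/9; Kavita 1/18; Manoj 1/18; Neelam 1/18; Omkar 1/36; Priya 1/18; Rajiv 1/18; Tarun 1/3

Tarun, as surviving spouse, takes 1/3.
The remaining 2/3 passes to Yamini's descendants per stirpes.
The 2/3 is divided into 3 equal shares of 2/9 among Eshan, Ishita, Aarav.
Eshan predeceased; the 2/9 allotted to Eshan's branch passes to Eshan's issue by representation.
The 2/9 is divided into 4 equal shares of 1/18 among Priya, Manoj, Hemant, Chetan.
Priya is living and takes 1/18.
Manoj is living and takes 1/18.
Hemant is living and takes 1/18.
Chetan is living and takes 1/18.
Ishita is living and takes 2/9.
Aarav predeceased; the 2/9 allotted to Aarav's branch passes to Aarav's issue by representation.
The 2/9 is divided into 4 equal shares of 1/18 among Rajiv, Neelam, Kavita, Vikram.
Rajiv is living and takes 1/18.
Neelam is living and takes 1/18.
Kavita is living and takes 1/18.
Vikram predeceased; the 1/18 allotted to Vikram's branch passes to Vikram's issue by representation.
The 1/18 is divided into 2 equal shares of 1/36 among Deepa, Omkar.
Deepa is living and takes 1/36.
Omkar is living and takes 1/36.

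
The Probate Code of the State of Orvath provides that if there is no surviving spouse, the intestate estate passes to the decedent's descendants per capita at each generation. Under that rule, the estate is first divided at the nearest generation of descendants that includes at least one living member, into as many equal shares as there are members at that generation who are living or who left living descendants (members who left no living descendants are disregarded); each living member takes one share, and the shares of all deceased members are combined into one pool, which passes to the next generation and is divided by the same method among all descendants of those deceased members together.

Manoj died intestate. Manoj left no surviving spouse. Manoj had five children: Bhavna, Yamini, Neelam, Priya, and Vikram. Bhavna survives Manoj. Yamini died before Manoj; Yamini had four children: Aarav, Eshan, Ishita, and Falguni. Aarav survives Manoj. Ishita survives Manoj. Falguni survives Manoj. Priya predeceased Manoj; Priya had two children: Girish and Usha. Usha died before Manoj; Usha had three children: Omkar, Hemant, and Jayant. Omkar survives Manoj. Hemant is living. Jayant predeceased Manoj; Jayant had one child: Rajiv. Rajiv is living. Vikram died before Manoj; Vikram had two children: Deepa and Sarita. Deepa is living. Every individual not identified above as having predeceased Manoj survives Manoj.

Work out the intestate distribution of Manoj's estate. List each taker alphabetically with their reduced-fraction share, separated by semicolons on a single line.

Aarav 3/40; Bhavna 1/5; Deepa 3/40; Eshan 3/40; Falguni 3/40; Girish 3/40; Hemant 1/40; Ishita 3/40; Neelam 1/5; Omkar 1/40; Rajiv 1/40; Sarita 3/40

There is no surviving spouse, so the entire estate passes to Manoj's descendants per capita at each generation.
At generation 1 (Bhavna, Yamini, Neelam, Priya, Vikram) there are 5 shares of (1)/5 = 1/5 each.
Living: Bhavna and Neelam — each takes 1/5.
Deceased: Yamini, Priya, and Vikram. Their combined 3/5 is pooled and carried to generation 2.
At generation 2 (Aarav, Eshan, Ishita, Falguni, Girish, Usha, Deepa, Sarita) there are 8 shares of (3/5)/8 = 3/40 each.
Living: Aarav, Eshan, Ishita, Falguni, Girish, Deepa, and Sarita — each takes 3/40.
Deceased: Usha. That 3/40 share is carried to generation 3.
At generation 3 (Omkar, Hemant, Jayant) there are 3 shares of (3/40)/3 = 1/40 each.
Living: Omkar and Hemant — each takes 1/40.
Deceased: Jayant. That 1/40 share is carried to generation 4.
At generation 4 (Rajiv) there are 1 shares of (1/40)/1 = 1/40 each.
Living: Rajiv — each takes 1/40.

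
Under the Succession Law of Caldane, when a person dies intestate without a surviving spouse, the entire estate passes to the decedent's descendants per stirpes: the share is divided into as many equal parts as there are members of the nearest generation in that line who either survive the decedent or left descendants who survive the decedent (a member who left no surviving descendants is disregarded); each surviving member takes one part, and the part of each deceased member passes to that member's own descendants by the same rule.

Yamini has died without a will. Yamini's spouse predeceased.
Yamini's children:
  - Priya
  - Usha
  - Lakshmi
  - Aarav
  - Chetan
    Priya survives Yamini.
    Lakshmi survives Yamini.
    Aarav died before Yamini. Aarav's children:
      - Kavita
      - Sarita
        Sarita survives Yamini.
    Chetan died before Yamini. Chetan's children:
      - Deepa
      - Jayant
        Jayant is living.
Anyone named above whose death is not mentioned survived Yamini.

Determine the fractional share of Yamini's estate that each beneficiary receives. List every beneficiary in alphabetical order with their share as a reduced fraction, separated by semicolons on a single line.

Deepa 1/10; Jayant 1/10; Kavita 1/10; Lakshmi 1/5; Priya 1/5; Sarita 1/10; Usha 1/5

There is no surviving spouse, so the entire estate passes to Yamini's descendants per stirpes.
The estate is divided into 5 equal shares of 1/5 among Priya, Usha, Lakshmi, Aarav, Chetan.
Priya is living and takes 1/5.
Usha is living and takes 1/5.
Lakshmi is living and takes 1/5.
Aarav predeceased; the 1/5 allotted to Aarav's branch passes to Aarav's issue by representation.
The 1/5 is divided into 2 equal shares of 1/10 among Kavita, Sarita.
Kavita is living and takes 1/10.
Sarita is living and takes 1/10.
Chetan predeceased; the 1/5 allotted to Chetan's branch passes to Chetan's issue by representation.
The 1/5 is divided into 2 equal shares of 1/10 among Deepa, Jayant.
Deepa is living and takes 1/10.
Jayant is living and takes 1/10.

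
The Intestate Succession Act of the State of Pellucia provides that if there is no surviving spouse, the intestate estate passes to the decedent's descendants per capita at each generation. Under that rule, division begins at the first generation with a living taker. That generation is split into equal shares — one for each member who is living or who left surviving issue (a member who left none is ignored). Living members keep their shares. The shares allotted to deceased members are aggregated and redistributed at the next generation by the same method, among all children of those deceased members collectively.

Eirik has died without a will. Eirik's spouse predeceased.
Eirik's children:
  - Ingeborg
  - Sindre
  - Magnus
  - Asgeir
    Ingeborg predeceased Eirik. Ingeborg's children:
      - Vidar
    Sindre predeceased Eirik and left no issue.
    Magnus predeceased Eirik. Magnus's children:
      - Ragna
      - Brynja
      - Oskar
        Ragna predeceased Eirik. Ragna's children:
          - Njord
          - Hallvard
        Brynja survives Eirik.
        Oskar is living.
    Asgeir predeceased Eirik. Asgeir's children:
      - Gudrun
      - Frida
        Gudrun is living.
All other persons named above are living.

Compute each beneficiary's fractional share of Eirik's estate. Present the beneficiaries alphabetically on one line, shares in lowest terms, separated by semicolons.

There is no surviving spouse, so the entire estate passes to Eirik's descendants per capita at each generation.
No one at generation 1 (Ingeborg, Magnus, Asgeir) is living; moving to the next generation.
At generation 2 (Vidar, Ragna, Brynja, Oskar, Gudrun, Frida) there are 6 shares of (1)/6 = 1/6 each.
Living: Vidar, Brynja, Oskar, Gudrun, and Frida — each takes 1/6.
Deceased: Ragna. That 1/6 share is carried to generation 3.
At generation 3 (Njord, Hallvard) there are 2 shares of (1/6)/2 = 1/12 each.
Living: Njord and Hallvard — each takes 1/12.

Brynja 1/6; Frida 1/6; Gudrun 1/6; Hallvard 1/12; Njord 1/12; Oskar 1/6; Vidar 1/6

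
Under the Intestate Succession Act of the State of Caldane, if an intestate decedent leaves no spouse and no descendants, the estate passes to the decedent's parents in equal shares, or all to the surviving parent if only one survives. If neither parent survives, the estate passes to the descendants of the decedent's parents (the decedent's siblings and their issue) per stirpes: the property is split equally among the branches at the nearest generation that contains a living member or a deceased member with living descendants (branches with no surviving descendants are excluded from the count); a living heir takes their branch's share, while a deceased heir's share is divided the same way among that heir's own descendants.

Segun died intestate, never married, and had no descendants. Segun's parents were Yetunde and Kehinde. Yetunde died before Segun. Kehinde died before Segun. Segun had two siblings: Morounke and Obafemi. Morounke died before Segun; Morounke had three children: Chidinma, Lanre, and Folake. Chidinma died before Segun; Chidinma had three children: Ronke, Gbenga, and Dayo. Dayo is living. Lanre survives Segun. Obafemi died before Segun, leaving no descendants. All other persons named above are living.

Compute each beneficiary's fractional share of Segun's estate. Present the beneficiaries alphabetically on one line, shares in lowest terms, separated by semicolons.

Dayo 1/9; Folake 1/3; Gbenga 1/9; Lanre 1/3; Ronke 1/9

Neither parent survives and there are no descendants, so the estate passes to Segun's siblings and their issue per stirpes.
Obafemi left no surviving issue, so that branch lapses and is disregarded.
Morounke's line is the sole branch at this level, so the full 1 passes to Morounke's issue by representation.
The estate is divided into 3 equal shares of 1/3 among Chidinma, Lanre, Folake.
Chidinma predeceased; the 1/3 allotted to Chidinma's branch passes to Chidinma's issue by representation.
The 1/3 is divided into 3 equal shares of 1/9 among Ronke, Gbenga, Dayo.
Ronke is living and takes 1/9.
Gbenga is living and takes 1/9.
Dayo is living and takes 1/9.
Lanre is living and takes 1/3.
Folake is living and takes 1/3.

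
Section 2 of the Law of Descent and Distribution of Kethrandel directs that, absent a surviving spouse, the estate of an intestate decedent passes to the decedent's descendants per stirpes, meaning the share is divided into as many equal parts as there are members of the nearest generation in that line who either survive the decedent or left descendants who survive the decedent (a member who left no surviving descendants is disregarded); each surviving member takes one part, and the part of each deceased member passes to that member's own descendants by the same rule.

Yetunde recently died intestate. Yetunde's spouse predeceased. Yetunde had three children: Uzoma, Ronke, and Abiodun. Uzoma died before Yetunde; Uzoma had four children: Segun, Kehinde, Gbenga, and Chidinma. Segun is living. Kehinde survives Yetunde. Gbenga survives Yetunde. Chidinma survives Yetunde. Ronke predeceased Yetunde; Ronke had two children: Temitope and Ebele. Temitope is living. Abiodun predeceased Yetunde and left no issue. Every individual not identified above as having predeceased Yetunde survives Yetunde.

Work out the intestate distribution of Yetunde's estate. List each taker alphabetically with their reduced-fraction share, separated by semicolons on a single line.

There is no surviving spouse, so the entire estate passes to Yetunde's descendants per stirpes.
Abiodun left no surviving issue, so that branch lapses and is disregarded.
The estate is divided into 2 equal shares of 1/2 among Uzoma, Ronke.
Uzoma predeceased; the 1/2 allotted to Uzoma's branch passes to Uzoma's issue by representation.
The 1/2 is divided into 4 equal shares of 1/8 among Segun, Kehinde, Gbenga, Chidinma.
Segun is living and takes 1/8.
Kehinde is living and takes 1/8.
Gbenga is living and takes 1/8.
Chidinma is living and takes 1/8.
Ronke predeceased; the 1/2 allotted to Ronke's branch passes to Ronke's issue by representation.
The 1/2 is divided into 2 equal shares of 1/4 among Temitope, Ebele.
Temitope is living and takes 1/4.
Ebele is living and takes 1/4.

Chidinma 1/8; Ebele 1/4; Gbenga 1/8; Kehinde 1/8; Segun 1/8; Temitope 1/4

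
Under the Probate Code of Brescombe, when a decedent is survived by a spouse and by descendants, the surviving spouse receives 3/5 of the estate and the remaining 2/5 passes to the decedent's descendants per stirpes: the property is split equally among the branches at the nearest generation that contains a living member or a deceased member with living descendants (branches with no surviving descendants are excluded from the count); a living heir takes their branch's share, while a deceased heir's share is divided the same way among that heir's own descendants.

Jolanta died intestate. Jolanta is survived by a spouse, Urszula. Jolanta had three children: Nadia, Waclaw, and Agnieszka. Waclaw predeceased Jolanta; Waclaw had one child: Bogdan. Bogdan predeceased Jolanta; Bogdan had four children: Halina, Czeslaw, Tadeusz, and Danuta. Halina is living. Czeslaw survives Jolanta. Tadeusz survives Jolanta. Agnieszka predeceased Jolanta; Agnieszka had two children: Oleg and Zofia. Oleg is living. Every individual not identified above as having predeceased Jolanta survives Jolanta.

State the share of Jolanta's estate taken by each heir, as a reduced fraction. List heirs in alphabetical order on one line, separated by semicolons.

Czeslaw 1/30; Danuta 1/30; Halina 1/30; Nadia 2/15; Oleg 1/15; Tadeusz 1/30; Urszula 3/5; Zofia 1/15

Urszula, as surviving spouse, takes 3/5.
The remaining 2/5 passes to Jolanta's descendants per stirpes.
The 2/5 is divided into 3 equal shares of 2/15 among Nadia, Waclaw, Agnieszka.
Nadia is living and takes 2/15.
Waclaw predeceased; the 2/15 allotted to Waclaw's branch passes to Waclaw's issue by representation.
Bogdan's line is the sole branch at this level, so the full 2/15 passes to Bogdan's issue by representation.
The 2/15 is divided into 4 equal shares of 1/30 among Halina, Czeslaw, Tadeusz, Danuta.
Halina is living and takes 1/30.
Czeslaw is living and takes 1/30.
Tadeusz is living and takes 1/30.
Danuta is living and takes 1/30.
Agnieszka predeceased; the 2/15 allotted to Agnieszka's branch passes to Agnieszka's issue by representation.
The 2/15 is divided into 2 equal shares of 1/15 among Oleg, Zofia.
Oleg is living and takes 1/15.
Zofia is living and takes 1/15.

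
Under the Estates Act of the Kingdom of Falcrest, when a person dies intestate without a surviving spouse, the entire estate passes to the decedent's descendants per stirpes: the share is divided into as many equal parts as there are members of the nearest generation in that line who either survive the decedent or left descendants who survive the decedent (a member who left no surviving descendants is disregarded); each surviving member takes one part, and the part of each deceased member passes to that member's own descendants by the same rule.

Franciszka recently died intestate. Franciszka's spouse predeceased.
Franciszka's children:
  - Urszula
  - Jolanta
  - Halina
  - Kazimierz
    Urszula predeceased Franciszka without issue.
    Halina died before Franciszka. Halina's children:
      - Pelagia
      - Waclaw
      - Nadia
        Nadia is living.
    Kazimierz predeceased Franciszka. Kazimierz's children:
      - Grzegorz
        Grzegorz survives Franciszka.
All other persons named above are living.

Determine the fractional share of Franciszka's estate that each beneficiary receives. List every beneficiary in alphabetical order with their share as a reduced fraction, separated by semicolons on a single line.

Grzegorz 1/3; Jolanta 1/3; Nadia 1/9; Pelagia 1/9; Waclaw 1/9

There is no surviving spouse, so the entire estate passes to Franciszka's descendants per stirpes.
Urszula left no surviving issue, so that branch lapses and is disregarded.
The estate is divided into 3 equal shares of 1/3 among Jolanta, Halina, Kazimierz.
Jolanta is living and takes 1/3.
Halina predeceased; the 1/3 allotted to Halina's branch passes to Halina's issue by representation.
The 1/3 is divided into 3 equal shares of 1/9 among Pelagia, Waclaw, Nadia.
Pelagia is living and takes 1/9.
Waclaw is living and takes 1/9.
Nadia is living and takes 1/9.
Kazimierz predeceased; the 1/3 allotted to Kazimierz's branch passes to Kazimierz's issue by representation.
Grzegorz is the sole taker at this level and receives the full 1/3.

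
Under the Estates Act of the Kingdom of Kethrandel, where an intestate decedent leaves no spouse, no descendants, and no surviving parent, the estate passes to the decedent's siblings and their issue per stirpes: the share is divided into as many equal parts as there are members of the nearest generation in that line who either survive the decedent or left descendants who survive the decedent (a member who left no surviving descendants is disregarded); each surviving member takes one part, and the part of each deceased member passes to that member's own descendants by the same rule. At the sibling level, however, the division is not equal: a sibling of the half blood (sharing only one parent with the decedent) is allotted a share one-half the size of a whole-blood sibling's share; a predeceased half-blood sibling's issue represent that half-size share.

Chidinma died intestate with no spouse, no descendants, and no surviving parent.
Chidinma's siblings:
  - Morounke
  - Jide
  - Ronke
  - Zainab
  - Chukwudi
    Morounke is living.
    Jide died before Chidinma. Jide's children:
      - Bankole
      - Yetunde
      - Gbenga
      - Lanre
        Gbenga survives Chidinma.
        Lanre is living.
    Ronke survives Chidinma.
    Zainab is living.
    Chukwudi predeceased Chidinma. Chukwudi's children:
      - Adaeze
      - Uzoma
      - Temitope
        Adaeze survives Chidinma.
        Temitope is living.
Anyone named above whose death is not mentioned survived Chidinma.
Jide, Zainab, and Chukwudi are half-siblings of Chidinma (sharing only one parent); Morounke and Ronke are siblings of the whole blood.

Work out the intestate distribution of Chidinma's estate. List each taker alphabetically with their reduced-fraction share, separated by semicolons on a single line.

Adaeze 1/21; Bankole 1/28; Gbenga 1/28; Lanre 1/28; Morounke 2/7; Ronke 2/7; Temitope 1/21; Uzoma 1/21; Yetunde 1/28; Zainab 1/7

No spouse, descendants, or parent survives, so the estate passes to Chidinma's siblings per stirpes.
Half-blood siblings count for one-half the weight of whole-blood siblings at the initial division.
Dividing 1 in proportion to weights (total weight 7/2): Morounke (weight 1) → 2/7; Jide (weight 1/2) → 1/7; Ronke (weight 1) → 2/7; Zainab (weight 1/2) → 1/7; Chukwudi (weight 1/2) → 1/7.
Morounke is living and takes 2/7.
Jide predeceased; the 1/7 allotted to Jide's branch passes to Jide's issue by representation.
The 1/7 is divided into 4 equal shares of 1/28 among Bankole, Yetunde, Gbenga, Lanre.
Bankole is living and takes 1/28.
Yetunde is living and takes 1/28.
Gbenga is living and takes 1/28.
Lanre is living and takes 1/28.
Ronke is living and takes 2/7.
Zainab is living and takes 1/7.
Chukwudi predeceased; the 1/7 allotted to Chukwudi's branch passes to Chukwudi's issue by representation.
The 1/7 is divided into 3 equal shares of 1/21 among Adaeze, Uzoma, Temitope.
Adaeze is living and takes 1/21.
Uzoma is living and takes 1/21.
Temitope is living and takes 1/21.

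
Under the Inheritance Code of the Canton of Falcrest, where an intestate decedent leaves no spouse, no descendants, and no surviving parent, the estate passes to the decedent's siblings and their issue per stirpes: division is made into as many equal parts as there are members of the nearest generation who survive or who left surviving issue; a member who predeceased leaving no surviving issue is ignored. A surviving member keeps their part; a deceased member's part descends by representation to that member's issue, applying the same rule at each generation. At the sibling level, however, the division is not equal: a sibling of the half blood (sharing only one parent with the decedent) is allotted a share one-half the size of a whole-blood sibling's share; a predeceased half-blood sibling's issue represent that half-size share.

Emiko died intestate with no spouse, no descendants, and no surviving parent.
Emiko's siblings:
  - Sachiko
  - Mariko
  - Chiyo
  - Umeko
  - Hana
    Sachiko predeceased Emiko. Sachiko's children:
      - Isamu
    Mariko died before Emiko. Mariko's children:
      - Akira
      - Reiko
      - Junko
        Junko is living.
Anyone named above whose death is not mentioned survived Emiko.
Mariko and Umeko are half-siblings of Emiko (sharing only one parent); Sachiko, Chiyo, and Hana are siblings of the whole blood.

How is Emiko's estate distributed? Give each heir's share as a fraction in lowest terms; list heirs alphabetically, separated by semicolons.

No spouse, descendants, or parent survives, so the estate passes to Emiko's siblings per stirpes.
Half-blood siblings count for one-half the weight of whole-blood siblings at the initial division.
Dividing 1 in proportion to weights (total weight 4): Sachiko (weight 1) → 1/4; Mariko (weight 1/2) → 1/8; Chiyo (weight 1) → 1/4; Umeko (weight 1/2) → 1/8; Hana (weight 1) → 1/4.
Sachiko predeceased; the 1/4 allotted to Sachiko's branch passes to Sachiko's issue by representation.
Isamu is the sole taker at this level and receives the full 1/4.
Mariko predeceased; the 1/8 allotted to Mariko's branch passes to Mariko's issue by representation.
The 1/8 is divided into 3 equal shares of 1/24 among Akira, Reiko, Junko.
Akira is living and takes 1/24.
Reiko is living and takes 1/24.
Junko is living and takes 1/24.
Chiyo is living and takes 1/4.
Umeko is living and takes 1/8.
Hana is living and takes 1/4.

Akira 1/24; Chiyo 1/4; Hana 1/4; Isamu 1/4; Junko 1/24; Reiko 1/24; Umeko 1/8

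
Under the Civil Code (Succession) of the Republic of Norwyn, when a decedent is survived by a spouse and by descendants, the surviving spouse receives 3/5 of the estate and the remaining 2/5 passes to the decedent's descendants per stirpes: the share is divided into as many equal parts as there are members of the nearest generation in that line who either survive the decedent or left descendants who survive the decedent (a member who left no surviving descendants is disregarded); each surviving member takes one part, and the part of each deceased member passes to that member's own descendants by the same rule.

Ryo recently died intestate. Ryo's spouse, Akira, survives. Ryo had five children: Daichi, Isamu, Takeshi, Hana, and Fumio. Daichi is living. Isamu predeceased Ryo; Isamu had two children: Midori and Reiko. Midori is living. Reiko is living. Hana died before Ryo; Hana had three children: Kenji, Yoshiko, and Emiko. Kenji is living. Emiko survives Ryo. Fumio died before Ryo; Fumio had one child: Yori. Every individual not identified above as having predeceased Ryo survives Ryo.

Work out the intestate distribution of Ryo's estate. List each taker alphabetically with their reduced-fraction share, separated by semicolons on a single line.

Akira 3/5; Daichi 2/25; Emiko 2/75; Kenji 2/75; Midori 1/25; Reiko 1/25; Takeshi 2/25; Yori 2/25; Yoshiko 2/75

Akira, as surviving spouse, takes 3/5.
The remaining 2/5 passes to Ryo's descendants per stirpes.
The 2/5 is divided into 5 equal shares of 2/25 among Daichi, Isamu, Takeshi, Hana, Fumio.
Daichi is living and takes 2/25.
Isamu predeceased; the 2/25 allotted to Isamu's branch passes to Isamu's issue by representation.
The 2/25 is divided into 2 equal shares of 1/25 among Midori, Reiko.
Midori is living and takes 1/25.
Reiko is living and takes 1/25.
Takeshi is living and takes 2/25.
Hana predeceased; the 2/25 allotted to Hana's branch passes to Hana's issue by representation.
The 2/25 is divided into 3 equal shares of 2/75 among Kenji, Yoshiko, Emiko.
Kenji is living and takes 2/75.
Yoshiko is living and takes 2/75.
Emiko is living and takes 2/75.
Fumio predeceased; the 2/25 allotted to Fumio's branch passes to Fumio's issue by representation.
Yori is the sole taker at this level and receives the full 2/25.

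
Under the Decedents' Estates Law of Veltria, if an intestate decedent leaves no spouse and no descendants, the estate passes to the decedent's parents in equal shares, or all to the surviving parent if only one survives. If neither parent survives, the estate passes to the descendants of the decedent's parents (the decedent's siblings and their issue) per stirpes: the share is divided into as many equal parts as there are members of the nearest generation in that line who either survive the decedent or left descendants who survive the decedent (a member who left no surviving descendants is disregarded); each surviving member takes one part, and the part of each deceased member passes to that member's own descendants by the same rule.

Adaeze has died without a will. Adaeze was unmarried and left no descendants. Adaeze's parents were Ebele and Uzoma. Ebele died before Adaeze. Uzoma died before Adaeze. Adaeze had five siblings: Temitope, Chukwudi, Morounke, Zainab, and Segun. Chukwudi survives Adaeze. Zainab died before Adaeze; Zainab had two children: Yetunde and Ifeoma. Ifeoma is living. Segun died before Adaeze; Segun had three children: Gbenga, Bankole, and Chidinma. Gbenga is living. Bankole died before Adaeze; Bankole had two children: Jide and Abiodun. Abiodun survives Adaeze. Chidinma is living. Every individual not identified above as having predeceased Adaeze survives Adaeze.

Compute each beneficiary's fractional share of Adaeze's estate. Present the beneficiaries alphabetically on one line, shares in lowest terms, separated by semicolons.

Abiodun 1/30; Chidinma 1/15; Chukwudi 1/5; Gbenga 1/15; Ifeoma 1/10; Jide 1/30; Morounke 1/5; Temitope 1/5; Yetunde 1/10

Neither parent survives and there are no descendants, so the estate passes to Adaeze's siblings and their issue per stirpes.
The estate is divided into 5 equal shares of 1/5 among Temitope, Chukwudi, Morounke, Zainab, Segun.
Temitope is living and takes 1/5.
Chukwudi is living and takes 1/5.
Morounke is living and takes 1/5.
Zainab predeceased; the 1/5 allotted to Zainab's branch passes to Zainab's issue by representation.
The 1/5 is divided into 2 equal shares of 1/10 among Yetunde, Ifeoma.
Yetunde is living and takes 1/10.
Ifeoma is living and takes 1/10.
Segun predeceased; the 1/5 allotted to Segun's branch passes to Segun's issue by representation.
The 1/5 is divided into 3 equal shares of 1/15 among Gbenga, Bankole, Chidinma.
Gbenga is living and takes 1/15.
Bankole predeceased; the 1/15 allotted to Bankole's branch passes to Bankole's issue by representation.
The 1/15 is divided into 2 equal shares of 1/30 among Jide, Abiodun.
Jide is living and takes 1/30.
Abiodun is living and takes 1/30.
Chidinma is living and takes 1/15.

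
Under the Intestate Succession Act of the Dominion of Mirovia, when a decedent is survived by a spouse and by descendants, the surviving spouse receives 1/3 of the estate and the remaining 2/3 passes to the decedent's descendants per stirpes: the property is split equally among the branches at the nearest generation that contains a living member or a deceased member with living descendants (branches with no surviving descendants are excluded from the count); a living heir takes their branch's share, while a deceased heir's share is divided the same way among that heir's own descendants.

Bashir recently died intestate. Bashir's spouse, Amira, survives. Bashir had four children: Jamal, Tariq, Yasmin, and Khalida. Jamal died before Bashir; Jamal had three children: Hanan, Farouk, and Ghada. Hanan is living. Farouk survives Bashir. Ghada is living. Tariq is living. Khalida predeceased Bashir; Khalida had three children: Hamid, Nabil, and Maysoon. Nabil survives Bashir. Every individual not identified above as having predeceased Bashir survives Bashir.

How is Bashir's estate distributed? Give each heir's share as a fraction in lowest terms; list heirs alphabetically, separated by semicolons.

Amira 1/3; Farouk 1/18; Ghada 1/18; Hamid 1/18; Hanan 1/18; Maysoon 1/18; Nabil 1/18; Tariq 1/6; Yasmin 1/6

Amira, as surviving spouse, takes 1/3.
The remaining 2/3 passes to Bashir's descendants per stirpes.
The 2/3 is divided into 4 equal shares of 1/6 among Jamal, Tariq, Yasmin, Khalida.
Jamal predeceased; the 1/6 allotted to Jamal's branch passes to Jamal's issue by representation.
The 1/6 is divided into 3 equal shares of 1/18 among Hanan, Farouk, Ghada.
Hanan is living and takes 1/18.
Farouk is living and takes 1/18.
Ghada is living and takes 1/18.
Tariq is living and takes 1/6.
Yasmin is living and takes 1/6.
Khalida predeceased; the 1/6 allotted to Khalida's branch passes to Khalida's issue by representation.
The 1/6 is divided into 3 equal shares of 1/18 among Hamid, Nabil, Maysoon.
Hamid is living and takes 1/18.
Nabil is living and takes 1/18.
Maysoon is living and takes 1/18.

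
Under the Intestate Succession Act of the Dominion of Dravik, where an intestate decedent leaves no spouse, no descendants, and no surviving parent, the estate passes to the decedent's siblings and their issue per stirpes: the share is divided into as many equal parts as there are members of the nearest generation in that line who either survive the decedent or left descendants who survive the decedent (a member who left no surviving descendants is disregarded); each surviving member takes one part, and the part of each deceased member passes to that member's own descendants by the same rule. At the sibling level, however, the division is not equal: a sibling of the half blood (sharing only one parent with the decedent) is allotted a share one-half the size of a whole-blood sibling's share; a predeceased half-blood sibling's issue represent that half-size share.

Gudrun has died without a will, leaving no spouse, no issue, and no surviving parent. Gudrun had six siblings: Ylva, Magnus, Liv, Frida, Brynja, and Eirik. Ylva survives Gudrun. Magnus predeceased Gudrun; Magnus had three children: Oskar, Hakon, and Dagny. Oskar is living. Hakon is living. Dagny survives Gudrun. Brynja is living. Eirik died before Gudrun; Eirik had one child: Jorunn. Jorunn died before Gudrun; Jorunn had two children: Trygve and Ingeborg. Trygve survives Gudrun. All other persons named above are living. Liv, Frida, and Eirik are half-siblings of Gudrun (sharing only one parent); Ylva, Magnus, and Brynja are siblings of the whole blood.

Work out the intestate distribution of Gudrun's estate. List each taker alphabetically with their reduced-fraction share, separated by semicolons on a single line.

No spouse, descendants, or parent survives, so the estate passes to Gudrun's siblings per stirpes.
Half-blood siblings count for one-half the weight of whole-blood siblings at the initial division.
Dividing 1 in proportion to weights (total weight 9/2): Ylva (weight 1) → 2/9; Magnus (weight 1) → 2/9; Liv (weight 1/2) → 1/9; Frida (weight 1/2) → 1/9; Brynja (weight 1) → 2/9; Eirik (weight 1/2) → 1/9.
Ylva is living and takes 2/9.
Magnus predeceased; the 2/9 allotted to Magnus's branch passes to Magnus's issue by representation.
The 2/9 is divided into 3 equal shares of 2/27 among Oskar, Hakon, Dagny.
Oskar is living and takes 2/27.
Hakon is living and takes 2/27.
Dagny is living and takes 2/27.
Liv is living and takes 1/9.
Frida is living and takes 1/9.
Brynja is living and takes 2/9.
Eirik predeceased; the 1/9 allotted to Eirik's branch passes to Eirik's issue by representation.
Jorunn's line is the sole branch at this level, so the full 1/9 passes to Jorunn's issue by representation.
The 1/9 is divided into 2 equal shares of 1/18 among Trygve, Ingeborg.
Trygve is living and takes 1/18.
Ingeborg is living and takes 1/18.

Brynja 2/9; Dagny 2/27; Frida 1/9; Hakon 2/27; Ingeborg 1/18; Liv 1/9; Oskar 2/27; Trygve 1/18; Ylva 2/9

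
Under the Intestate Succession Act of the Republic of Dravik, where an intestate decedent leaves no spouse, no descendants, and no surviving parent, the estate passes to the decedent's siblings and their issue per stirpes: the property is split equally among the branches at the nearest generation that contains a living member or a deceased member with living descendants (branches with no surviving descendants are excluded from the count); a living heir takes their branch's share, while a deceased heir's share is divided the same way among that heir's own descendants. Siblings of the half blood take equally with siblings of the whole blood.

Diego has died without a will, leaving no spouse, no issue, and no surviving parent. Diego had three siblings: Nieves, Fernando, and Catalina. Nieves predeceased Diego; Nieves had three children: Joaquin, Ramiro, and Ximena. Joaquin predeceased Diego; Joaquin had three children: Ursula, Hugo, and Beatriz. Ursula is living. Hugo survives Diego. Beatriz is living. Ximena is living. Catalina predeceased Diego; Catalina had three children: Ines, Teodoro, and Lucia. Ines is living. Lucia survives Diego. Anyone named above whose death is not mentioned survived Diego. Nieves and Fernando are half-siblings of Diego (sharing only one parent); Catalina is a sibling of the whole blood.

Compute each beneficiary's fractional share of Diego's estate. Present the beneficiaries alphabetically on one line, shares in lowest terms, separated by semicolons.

Beatriz 1/27; Fernando 1/3; Hugo 1/27; Ines 1/9; Lucia 1/9; Ramiro 1/9; Teodoro 1/9; Ursula 1/27; Ximena 1/9

No spouse, descendants, or parent survives, so the estate passes to Diego's siblings per stirpes.
Half-blood and whole-blood siblings take equally under the stated rule.
The estate is divided into 3 equal shares of 1/3 among Nieves, Fernando, Catalina.
Nieves predeceased; the 1/3 allotted to Nieves's branch passes to Nieves's issue by representation.
The 1/3 is divided into 3 equal shares of 1/9 among Joaquin, Ramiro, Ximena.
Joaquin predeceased; the 1/9 allotted to Joaquin's branch passes to Joaquin's issue by representation.
The 1/9 is divided into 3 equal shares of 1/27 among Ursula, Hugo, Beatriz.
Ursula is living and takes 1/27.
Hugo is living and takes 1/27.
Beatriz is living and takes 1/27.
Ramiro is living and takes 1/9.
Ximena is living and takes 1/9.
Fernando is living and takes 1/3.
Catalina predeceased; the 1/3 allotted to Catalina's branch passes to Catalina's issue by representation.
The 1/3 is divided into 3 equal shares of 1/9 among Ines, Teodoro, Lucia.
Ines is living and takes 1/9.
Teodoro is living and takes 1/9.
Lucia is living and takes 1/9.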